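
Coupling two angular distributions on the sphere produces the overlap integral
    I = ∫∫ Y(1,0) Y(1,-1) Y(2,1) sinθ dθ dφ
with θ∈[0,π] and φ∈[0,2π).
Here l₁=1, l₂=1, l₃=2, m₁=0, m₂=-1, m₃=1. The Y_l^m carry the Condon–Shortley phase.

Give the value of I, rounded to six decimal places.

m-sum 0 ✓  L=4 even ✓  0≤2≤2 ✓
Π(2lᵢ+1) = 3×3×5 = 45
triangle coeff Δ(1,1,2) = 1/30
Σ_t [0,0]: t=0:+1/1 = 1/1
(3j)²=2/15 [(1 1 2; 0 0 0)], sign=+1
Σ_t [0,0]: t=0:+1/2 = 1/2
(3j)²=1/10 [(1 1 2; 0 -1 1)], sign=-1
⇒ 4πI² = 3/5
I = (-1)√(3/5/(4π)) = -0.21850969

-0.218510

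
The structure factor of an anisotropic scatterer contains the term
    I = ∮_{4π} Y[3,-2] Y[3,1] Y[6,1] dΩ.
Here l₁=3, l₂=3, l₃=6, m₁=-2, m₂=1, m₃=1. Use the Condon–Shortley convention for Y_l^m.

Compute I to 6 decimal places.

Rules hold: Σm=0, L=12 even, 0≤6≤6.
N = 7·7·13 = 637
Δ = 0!·6!·6!/13! = 1/12012
Racah Σ t=0..0: t=0:+1/1296 = 1/1296
⇒ 3j(3 3 6; 0 0 0)² = 100/3003, sgn +1
Racah Σ t=0..0: t=0:+1/5760 = 1/5760
⇒ 3j(3 3 6; -2 1 1)² = 5/572, sgn -1
4πI² = N·(3j₀)²·(3jₘ)² = 875/4719
I = -1·√(0.185421/4π) = -0.12147142

-0.121471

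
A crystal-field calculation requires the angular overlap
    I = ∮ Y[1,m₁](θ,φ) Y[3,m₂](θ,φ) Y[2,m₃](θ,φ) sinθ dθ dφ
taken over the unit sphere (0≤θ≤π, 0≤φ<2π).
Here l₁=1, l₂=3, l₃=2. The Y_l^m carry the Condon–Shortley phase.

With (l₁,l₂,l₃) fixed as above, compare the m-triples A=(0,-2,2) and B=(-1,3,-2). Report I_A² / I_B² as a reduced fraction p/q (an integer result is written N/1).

l's match ⇒ only the (l;m) 3-j factors differ between A and B.
A: triangle coeff Δ(1,3,2) = 1/105; Σ_t [1,1]: t=1:−1/24 = -1/24; (3j)²=1/21 [(1 3 2; 0 -2 2)], sign=-1
B: triangle coeff Δ(1,3,2) = 1/105; Σ_t [2,2]: t=2:+1/48 = 1/48; (3j)²=1/7 [(1 3 2; -1 3 -2)], sign=+1
I_A²/I_B² = (1/21)/(1/7) = 1/3

1/3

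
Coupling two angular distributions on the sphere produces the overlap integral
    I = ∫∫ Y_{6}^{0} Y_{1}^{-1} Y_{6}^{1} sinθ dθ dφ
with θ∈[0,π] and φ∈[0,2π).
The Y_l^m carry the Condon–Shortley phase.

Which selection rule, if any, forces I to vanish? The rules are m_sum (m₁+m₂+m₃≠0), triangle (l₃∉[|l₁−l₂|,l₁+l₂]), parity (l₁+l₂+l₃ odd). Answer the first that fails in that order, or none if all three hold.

azimuthal sum: 0 − 1 + 1 = 0  ✓
5 ≤ 6 ≤ 7 (triangle on l)  ✓
L = 6 + 1 + 6 = 13 (odd)  ✗

parity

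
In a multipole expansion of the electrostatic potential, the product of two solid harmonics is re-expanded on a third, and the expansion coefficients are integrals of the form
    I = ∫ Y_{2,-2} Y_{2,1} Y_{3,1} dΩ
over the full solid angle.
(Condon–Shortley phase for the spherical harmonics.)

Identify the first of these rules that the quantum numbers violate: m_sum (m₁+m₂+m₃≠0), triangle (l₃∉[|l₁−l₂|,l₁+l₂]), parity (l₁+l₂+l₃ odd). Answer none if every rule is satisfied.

azimuthal sum: -2 + 1 + 1 = 0  ✓
0 ≤ 3 ≤ 4 (triangle on l)  ✓
L = 2 + 2 + 3 = 7 (odd)  ✗

parity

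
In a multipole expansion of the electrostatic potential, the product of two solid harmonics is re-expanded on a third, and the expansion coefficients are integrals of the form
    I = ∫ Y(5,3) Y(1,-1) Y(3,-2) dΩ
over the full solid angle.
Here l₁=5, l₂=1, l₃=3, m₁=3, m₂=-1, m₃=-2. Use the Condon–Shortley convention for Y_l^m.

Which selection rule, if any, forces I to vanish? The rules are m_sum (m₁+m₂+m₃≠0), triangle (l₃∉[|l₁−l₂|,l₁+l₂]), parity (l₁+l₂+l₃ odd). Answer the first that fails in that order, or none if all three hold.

triangle

Σmᵢ = 0  ✓
l₃∈[|l₁−l₂|,l₁+l₂]=[4,6], have l₃=3  ✗
Σlᵢ = 9 ⇒ odd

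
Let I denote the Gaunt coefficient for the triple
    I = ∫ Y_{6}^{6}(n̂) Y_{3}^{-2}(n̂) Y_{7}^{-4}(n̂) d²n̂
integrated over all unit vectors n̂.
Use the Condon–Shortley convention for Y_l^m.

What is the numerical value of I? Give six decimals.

Checks pass: Σm=0; 16 even; l₃=7∈[3,9].
(2·6+1)(2·3+1)(2·7+1) = 1365
Δ: 2! 10! 4! / 17! → 1/2042040
sum: t=0:+1/207360 t=1:−1/57600 t=2:+1/207360 = -1/129600
3j²(6 3 7; 0 0 0) = Δ·Π!·Σ² = 168/12155  (sign +1)
sum: t=0:+1/43545600 = 1/43545600
3j²(6 3 7; 6 -2 -4) = Δ·Π!·Σ² = 11/3094  (sign -1)
combine: 4πI² = 1365·168/12155·11/3094 = 252/3757
take √, sign -1: I = -0.07305917

-0.073059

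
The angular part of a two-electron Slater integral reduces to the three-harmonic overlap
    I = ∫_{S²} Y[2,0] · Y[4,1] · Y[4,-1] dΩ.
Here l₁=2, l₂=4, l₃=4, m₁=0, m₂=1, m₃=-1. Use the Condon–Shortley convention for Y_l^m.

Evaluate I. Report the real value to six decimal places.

Checks pass: Σm=0; 10 even; l₃=4∈[2,6].
(2·2+1)(2·4+1)(2·4+1) = 405
Δ: 2! 2! 6! / 11! → 1/13860
sum: t=0:+1/192 t=1:−1/36 t=2:+1/192 = -5/288
3j²(2 4 4; 0 0 0) = Δ·Π!·Σ² = 20/693  (sign -1)
sum: t=0:+1/480 t=1:−1/48 t=2:+1/144 = -17/1440
3j²(2 4 4; 0 1 -1) = Δ·Π!·Σ² = 289/13860  (sign +1)
combine: 4πI² = 405·20/693·289/13860 = 1445/5929
take √, sign -1: I = -0.13926381

-0.139264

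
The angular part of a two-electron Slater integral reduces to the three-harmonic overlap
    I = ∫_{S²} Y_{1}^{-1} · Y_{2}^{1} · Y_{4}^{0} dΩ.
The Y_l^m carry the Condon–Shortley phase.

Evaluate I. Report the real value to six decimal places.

0.000000

l₃=4 ∉ [1,3] — triangle fails ⇒ I = 0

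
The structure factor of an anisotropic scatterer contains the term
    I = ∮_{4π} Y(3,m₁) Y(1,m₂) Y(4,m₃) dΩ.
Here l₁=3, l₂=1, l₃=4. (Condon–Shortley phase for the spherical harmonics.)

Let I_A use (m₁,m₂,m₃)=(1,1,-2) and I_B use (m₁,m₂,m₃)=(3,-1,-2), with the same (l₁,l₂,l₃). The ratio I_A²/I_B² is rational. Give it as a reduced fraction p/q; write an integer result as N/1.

Same 3,1,4: normalisation and zero-m 3j drop out of the ratio.
A: Δ: 0! 6! 2! / 9! → 1/252; sum: t=0:+1/96 = 1/96; 3j²(3 1 4; 1 1 -2) = Δ·Π!·Σ² = 5/84  (sign +1)
B: Δ: 0! 6! 2! / 9! → 1/252; sum: t=0:+1/1440 = 1/1440; 3j²(3 1 4; 3 -1 -2) = Δ·Π!·Σ² = 1/252  (sign +1)
I_A²/I_B² = (5/84)/(1/252) = 15/1

15/1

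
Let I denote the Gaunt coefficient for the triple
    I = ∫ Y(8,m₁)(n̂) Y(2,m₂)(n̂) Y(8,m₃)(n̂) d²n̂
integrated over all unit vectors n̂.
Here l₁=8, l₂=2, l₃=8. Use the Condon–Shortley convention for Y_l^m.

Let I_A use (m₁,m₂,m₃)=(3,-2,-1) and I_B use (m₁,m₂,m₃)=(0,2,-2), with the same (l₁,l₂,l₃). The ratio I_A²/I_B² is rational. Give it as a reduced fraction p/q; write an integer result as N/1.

l's match ⇒ only the (l;m) 3-j factors differ between A and B.
A: triangle coeff Δ(8,2,8) = 1/348840; Σ_t [0,0]: t=0:+1/174182400 = 1/174182400; (3j)²=77/3876 [(8 2 8; 3 -2 -1)], sign=-1
B: triangle coeff Δ(8,2,8) = 1/348840; Σ_t [2,2]: t=2:+1/116121600 = 1/116121600; (3j)²=7/323 [(8 2 8; 0 2 -2)], sign=+1
I_A²/I_B² = (77/3876)/(7/323) = 11/12

11/12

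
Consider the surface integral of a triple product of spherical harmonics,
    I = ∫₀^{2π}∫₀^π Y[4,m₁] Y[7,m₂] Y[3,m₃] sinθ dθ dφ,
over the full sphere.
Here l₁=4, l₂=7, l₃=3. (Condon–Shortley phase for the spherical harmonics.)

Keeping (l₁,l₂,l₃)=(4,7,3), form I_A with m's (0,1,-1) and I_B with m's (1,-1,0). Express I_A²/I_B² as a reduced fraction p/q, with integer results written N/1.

Shared (l₁,l₂,l₃)=(4,7,3): N and (l;000)² cancel in I_A²/I_B².
A: Δ = 8!·0!·6!/15! = 1/45045; Racah Σ t=4..4: t=4:+1/27648 = 1/27648; ⇒ 3j(4 7 3; 0 1 -1)² = 10/429, sgn +1
B: Δ = 8!·0!·6!/15! = 1/45045; Racah Σ t=3..3: t=3:−1/25920 = -1/25920; ⇒ 3j(4 7 3; 1 -1 0)² = 32/1287, sgn +1
I_A²/I_B² = (10/429)/(32/1287) = 15/16

15/16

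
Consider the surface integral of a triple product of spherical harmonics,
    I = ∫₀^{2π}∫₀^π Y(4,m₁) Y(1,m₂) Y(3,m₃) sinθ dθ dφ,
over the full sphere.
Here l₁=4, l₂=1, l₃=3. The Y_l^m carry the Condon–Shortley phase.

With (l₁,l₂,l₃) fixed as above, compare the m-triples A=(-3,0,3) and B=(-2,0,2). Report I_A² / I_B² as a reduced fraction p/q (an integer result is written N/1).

Same 4,1,3: normalisation and zero-m 3j drop out of the ratio.
A: Δ: 2! 6! 0! / 9! → 1/252; sum: t=1:−1/720 = -1/720; 3j²(4 1 3; -3 0 3) = Δ·Π!·Σ² = 1/36  (sign -1)
B: Δ: 2! 6! 0! / 9! → 1/252; sum: t=1:−1/120 = -1/120; 3j²(4 1 3; -2 0 2) = Δ·Π!·Σ² = 1/21  (sign +1)
I_A²/I_B² = (1/36)/(1/21) = 7/12

7/12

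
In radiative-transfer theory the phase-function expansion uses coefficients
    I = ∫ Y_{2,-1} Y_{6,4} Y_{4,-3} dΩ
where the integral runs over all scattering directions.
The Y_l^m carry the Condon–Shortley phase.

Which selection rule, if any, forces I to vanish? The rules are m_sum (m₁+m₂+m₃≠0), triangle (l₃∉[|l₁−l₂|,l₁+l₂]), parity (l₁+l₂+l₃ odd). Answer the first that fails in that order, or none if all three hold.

m₁+m₂+m₃ = -1 + 4 − 3 = 0  ✓
triangle: |2−6|=4 ≤ l₃=4 ≤ 2+6=8  ✓
parity: l₁+l₂+l₃ = 12 is even  ✓

none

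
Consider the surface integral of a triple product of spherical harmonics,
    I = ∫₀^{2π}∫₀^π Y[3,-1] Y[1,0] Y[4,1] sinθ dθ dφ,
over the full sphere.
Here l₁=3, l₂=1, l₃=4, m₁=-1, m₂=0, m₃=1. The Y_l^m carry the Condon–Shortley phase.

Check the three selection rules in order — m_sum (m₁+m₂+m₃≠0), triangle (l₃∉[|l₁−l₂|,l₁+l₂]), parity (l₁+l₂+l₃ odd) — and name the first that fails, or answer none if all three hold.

azimuthal sum: -1 + 0 + 1 = 0  ✓
2 ≤ 4 ≤ 4 (triangle on l)  ✓
L = 3 + 1 + 4 = 8 (even)  ✓

none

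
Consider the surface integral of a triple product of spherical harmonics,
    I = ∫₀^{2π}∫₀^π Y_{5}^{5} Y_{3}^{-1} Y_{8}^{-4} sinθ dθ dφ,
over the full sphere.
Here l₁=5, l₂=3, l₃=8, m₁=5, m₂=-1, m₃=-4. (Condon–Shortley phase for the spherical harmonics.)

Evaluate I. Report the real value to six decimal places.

Rules hold: Σm=0, L=16 even, 2≤8≤8.
N = 11·7·17 = 1309
Δ = 0!·10!·6!/17! = 1/136136
Racah Σ t=0..0: t=0:+1/518400 = 1/518400
⇒ 3j(5 3 8; 0 0 0)² = 56/2431, sgn +1
Racah Σ t=0..0: t=0:+1/174182400 = 1/174182400
⇒ 3j(5 3 8; 5 -1 -4)² = 3/6188, sgn +1
4πI² = N·(3j₀)²·(3jₘ)² = 42/2873
I = +1·√(0.0146189/4π) = 0.03410766

0.034108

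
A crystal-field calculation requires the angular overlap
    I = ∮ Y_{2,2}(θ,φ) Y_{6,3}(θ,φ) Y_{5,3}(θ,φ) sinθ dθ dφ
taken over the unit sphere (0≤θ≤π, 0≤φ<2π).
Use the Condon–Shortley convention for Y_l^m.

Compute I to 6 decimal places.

Σmᵢ = 8 ≠ 0, so the φ-integral vanishes; I = 0

0.000000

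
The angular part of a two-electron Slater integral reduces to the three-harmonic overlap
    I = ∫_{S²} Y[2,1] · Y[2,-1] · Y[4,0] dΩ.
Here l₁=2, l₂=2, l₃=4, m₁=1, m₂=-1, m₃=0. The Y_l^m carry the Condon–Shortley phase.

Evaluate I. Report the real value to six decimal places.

0.161197

Checks pass: Σm=0; 8 even; l₃=4∈[0,4].
(2·2+1)(2·2+1)(2·4+1) = 225
Δ: 0! 4! 4! / 9! → 1/630
sum: t=0:+1/16 = 1/16
3j²(2 2 4; 0 0 0) = Δ·Π!·Σ² = 2/35  (sign +1)
sum: t=0:+1/36 = 1/36
3j²(2 2 4; 1 -1 0) = Δ·Π!·Σ² = 8/315  (sign +1)
combine: 4πI² = 225·2/35·8/315 = 16/49
take √, sign +1: I = 0.16119702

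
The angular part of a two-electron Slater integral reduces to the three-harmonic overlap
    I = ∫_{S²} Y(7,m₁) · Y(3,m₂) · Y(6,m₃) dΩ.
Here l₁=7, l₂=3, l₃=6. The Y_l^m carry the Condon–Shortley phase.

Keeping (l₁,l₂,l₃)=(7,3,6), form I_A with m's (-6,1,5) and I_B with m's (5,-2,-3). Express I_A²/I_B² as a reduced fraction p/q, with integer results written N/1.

Shared (l₁,l₂,l₃)=(7,3,6): N and (l;000)² cancel in I_A²/I_B².
A: Δ = 4!·10!·2!/17! = 1/2042040; Racah Σ t=3..4: t=3:−1/21772800 t=4:+1/17418240 = 1/87091200; ⇒ 3j(7 3 6; -6 1 5)² = 11/14280, sgn -1
B: Δ = 4!·10!·2!/17! = 1/2042040; Racah Σ t=0..1: t=0:+1/1935360 t=1:−1/4354560 = 1/3483648; ⇒ 3j(7 3 6; 5 -2 -3)² = 125/12376, sgn -1
I_A²/I_B² = (11/14280)/(125/12376) = 143/1875

143/1875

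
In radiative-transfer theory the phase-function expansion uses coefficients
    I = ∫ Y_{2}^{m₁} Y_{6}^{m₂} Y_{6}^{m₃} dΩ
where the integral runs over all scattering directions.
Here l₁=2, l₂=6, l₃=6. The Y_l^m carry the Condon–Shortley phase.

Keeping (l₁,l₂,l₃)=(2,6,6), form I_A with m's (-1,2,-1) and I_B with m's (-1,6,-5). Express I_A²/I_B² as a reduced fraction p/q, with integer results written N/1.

30/121

Shared (l₁,l₂,l₃)=(2,6,6): N and (l;000)² cancel in I_A²/I_B².
A: Δ = 2!·2!·10!/15! = 1/90090; Racah Σ t=1..2: t=1:−1/60480 t=2:+1/34560 = 1/80640; ⇒ 3j(2 6 6; -1 2 -1)² = 6/1001, sgn -1
B: Δ = 2!·2!·10!/15! = 1/90090; Racah Σ t=2..2: t=2:+1/7257600 = 1/7257600; ⇒ 3j(2 6 6; -1 6 -5)² = 11/455, sgn -1
I_A²/I_B² = (6/1001)/(11/455) = 30/121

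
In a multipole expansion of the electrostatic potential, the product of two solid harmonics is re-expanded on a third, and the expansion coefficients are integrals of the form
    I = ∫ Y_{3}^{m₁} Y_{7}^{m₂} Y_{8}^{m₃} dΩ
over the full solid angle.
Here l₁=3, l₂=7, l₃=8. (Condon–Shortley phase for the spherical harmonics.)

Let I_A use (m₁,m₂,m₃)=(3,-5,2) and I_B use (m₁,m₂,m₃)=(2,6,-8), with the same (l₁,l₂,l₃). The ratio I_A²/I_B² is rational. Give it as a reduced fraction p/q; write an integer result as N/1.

297/2366

l's match ⇒ only the (l;m) 3-j factors differ between A and B.
A: triangle coeff Δ(3,7,8) = 1/5290740; Σ_t [0,0]: t=0:+1/348364800 = 1/348364800; (3j)²=165/58786 [(3 7 8; 3 -5 2)], sign=+1
B: triangle coeff Δ(3,7,8) = 1/5290740; Σ_t [1,1]: t=1:−1/11496038400 = -1/11496038400; (3j)²=65/2907 [(3 7 8; 2 6 -8)], sign=-1
I_A²/I_B² = (165/58786)/(65/2907) = 297/2366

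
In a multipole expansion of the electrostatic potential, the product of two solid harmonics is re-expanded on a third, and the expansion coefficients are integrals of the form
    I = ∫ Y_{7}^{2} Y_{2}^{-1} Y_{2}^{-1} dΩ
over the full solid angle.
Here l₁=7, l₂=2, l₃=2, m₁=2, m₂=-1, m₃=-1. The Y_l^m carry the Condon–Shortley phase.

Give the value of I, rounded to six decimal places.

0.000000

|7−2|≤2≤7+2 violated ⇒ I = 0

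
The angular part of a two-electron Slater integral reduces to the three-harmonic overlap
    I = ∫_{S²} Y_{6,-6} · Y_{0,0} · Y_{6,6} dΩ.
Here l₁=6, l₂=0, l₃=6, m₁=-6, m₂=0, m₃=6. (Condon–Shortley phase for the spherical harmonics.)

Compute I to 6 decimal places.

Rules hold: Σm=0, L=12 even, 6≤6≤6.
N = 13·1·13 = 169
Δ = 0!·12!·0!/13! = 1/13
Racah Σ t=0..0: t=0:+1/518400 = 1/518400
⇒ 3j(6 0 6; 0 0 0)² = 1/13, sgn +1
Racah Σ t=0..0: t=0:+1/479001600 = 1/479001600
⇒ 3j(6 0 6; -6 0 6)² = 1/13, sgn +1
4πI² = N·(3j₀)²·(3jₘ)² = 1/1
I = +1·√(1/4π) = 0.28209479

0.282095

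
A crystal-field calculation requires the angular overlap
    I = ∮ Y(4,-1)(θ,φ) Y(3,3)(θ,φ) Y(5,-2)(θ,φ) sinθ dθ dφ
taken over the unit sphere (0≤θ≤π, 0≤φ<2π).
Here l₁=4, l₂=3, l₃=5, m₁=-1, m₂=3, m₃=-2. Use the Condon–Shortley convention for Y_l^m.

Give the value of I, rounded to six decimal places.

Checks pass: Σm=0; 12 even; l₃=5∈[1,7].
(2·4+1)(2·3+1)(2·5+1) = 693
Δ: 2! 6! 4! / 13! → 1/180180
sum: t=0:+1/576 t=1:−1/144 t=2:+1/576 = -1/288
3j²(4 3 5; 0 0 0) = Δ·Π!·Σ² = 20/1001  (sign +1)
sum: t=2:+1/1728 = 1/1728
3j²(4 3 5; -1 3 -2) = Δ·Π!·Σ² = 25/858  (sign -1)
combine: 4πI² = 693·20/1001·25/858 = 750/1859
take √, sign -1: I = -0.17917854

-0.179179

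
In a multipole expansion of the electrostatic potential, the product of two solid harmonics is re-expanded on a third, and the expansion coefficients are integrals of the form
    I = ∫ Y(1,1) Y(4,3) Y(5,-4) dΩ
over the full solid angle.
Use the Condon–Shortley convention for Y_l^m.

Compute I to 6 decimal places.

0.294638

Checks pass: Σm=0; 10 even; l₃=5∈[3,5].
(2·1+1)(2·4+1)(2·5+1) = 297
Δ: 0! 2! 8! / 11! → 1/495
sum: t=0:+1/576 = 1/576
3j²(1 4 5; 0 0 0) = Δ·Π!·Σ² = 5/99  (sign -1)
sum: t=0:+1/10080 = 1/10080
3j²(1 4 5; 1 3 -4) = Δ·Π!·Σ² = 4/55  (sign -1)
combine: 4πI² = 297·5/99·4/55 = 12/11
take √, sign +1: I = 0.29463840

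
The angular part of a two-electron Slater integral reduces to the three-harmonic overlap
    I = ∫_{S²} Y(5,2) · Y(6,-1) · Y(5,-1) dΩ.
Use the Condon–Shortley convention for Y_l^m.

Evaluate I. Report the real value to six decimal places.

0.120248

Rules hold: Σm=0, L=16 even, 1≤5≤11.
N = 11·13·11 = 1573
Δ = 6!·4!·6!/17! = 1/28588560
Racah Σ t=1..5: t=1:−1/345600 t=2:+1/13824 t=3:−1/5184 t=4:+1/13824 t=5:−1/345600 = -7/129600
⇒ 3j(5 6 5; 0 0 0)² = 80/7293, sgn +1
Racah Σ t=0..3: t=0:+1/518400 t=1:−1/23040 t=2:+1/10368 t=3:−1/41472 = 1/32400
⇒ 3j(5 6 5; 2 -1 -1)² = 128/12155, sgn +1
4πI² = N·(3j₀)²·(3jₘ)² = 2048/11271
I = +1·√(0.181705/4π) = 0.12024827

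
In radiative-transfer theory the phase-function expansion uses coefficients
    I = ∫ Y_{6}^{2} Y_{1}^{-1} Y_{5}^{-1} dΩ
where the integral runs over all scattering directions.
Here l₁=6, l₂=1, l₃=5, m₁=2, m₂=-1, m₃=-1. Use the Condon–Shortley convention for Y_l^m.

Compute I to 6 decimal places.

0.216205

Checks pass: Σm=0; 12 even; l₃=5∈[5,7].
(2·6+1)(2·1+1)(2·5+1) = 429
Δ: 2! 10! 0! / 13! → 1/858
sum: t=1:−1/14400 = -1/14400
3j²(6 1 5; 0 0 0) = Δ·Π!·Σ² = 6/143  (sign +1)
sum: t=0:+1/34560 = 1/34560
3j²(6 1 5; 2 -1 -1) = Δ·Π!·Σ² = 14/429  (sign +1)
combine: 4πI² = 429·6/143·14/429 = 84/143
take √, sign +1: I = 0.21620548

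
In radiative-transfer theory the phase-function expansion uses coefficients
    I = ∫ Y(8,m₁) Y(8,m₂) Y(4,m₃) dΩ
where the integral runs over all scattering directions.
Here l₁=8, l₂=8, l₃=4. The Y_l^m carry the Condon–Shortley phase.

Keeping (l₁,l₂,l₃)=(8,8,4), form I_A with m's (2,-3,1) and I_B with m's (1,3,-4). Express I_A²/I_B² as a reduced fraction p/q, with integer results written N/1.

Shared (l₁,l₂,l₃)=(8,8,4): N and (l;000)² cancel in I_A²/I_B².
A: Δ = 12!·4!·4!/21! = 1/185175900; Racah Σ t=2..5: t=2:+1/1045094400 t=3:−1/52254720 t=4:+1/23224320 t=5:−1/87091200 = 1/74649600; ⇒ 3j(8 8 4; 2 -3 1)² = 110/12597, sgn -1
B: Δ = 12!·4!·4!/21! = 1/185175900; Racah Σ t=7..7: t=7:−1/348364800 = -1/348364800; ⇒ 3j(8 8 4; 1 3 -4)² = 66/4199, sgn -1
I_A²/I_B² = (110/12597)/(66/4199) = 5/9

5/9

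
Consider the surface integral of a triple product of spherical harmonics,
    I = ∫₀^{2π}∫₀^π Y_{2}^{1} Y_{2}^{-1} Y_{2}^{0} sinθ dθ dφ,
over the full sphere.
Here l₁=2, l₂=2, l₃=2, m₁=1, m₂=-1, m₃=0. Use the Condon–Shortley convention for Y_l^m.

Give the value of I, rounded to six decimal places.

-0.090112

m-sum 0 ✓  L=6 even ✓  0≤2≤4 ✓
Π(2lᵢ+1) = 5×5×5 = 125
triangle coeff Δ(2,2,2) = 1/630
Σ_t [0,2]: t=0:+1/8 t=1:−1/1 t=2:+1/8 = -3/4
(3j)²=2/35 [(2 2 2; 0 0 0)], sign=-1
Σ_t [0,1]: t=0:+1/2 t=1:−1/4 = 1/4
(3j)²=1/70 [(2 2 2; 1 -1 0)], sign=+1
⇒ 4πI² = 5/49
I = (-1)√(5/49/(4π)) = -0.09011188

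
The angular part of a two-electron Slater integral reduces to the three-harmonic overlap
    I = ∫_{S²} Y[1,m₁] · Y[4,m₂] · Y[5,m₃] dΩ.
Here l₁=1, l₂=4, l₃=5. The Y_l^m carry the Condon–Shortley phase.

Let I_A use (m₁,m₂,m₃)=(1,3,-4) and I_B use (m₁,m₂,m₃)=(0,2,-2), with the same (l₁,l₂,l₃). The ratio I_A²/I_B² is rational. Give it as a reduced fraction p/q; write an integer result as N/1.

l's match ⇒ only the (l;m) 3-j factors differ between A and B.
A: triangle coeff Δ(1,4,5) = 1/495; Σ_t [0,0]: t=0:+1/10080 = 1/10080; (3j)²=4/55 [(1 4 5; 1 3 -4)], sign=-1
B: triangle coeff Δ(1,4,5) = 1/495; Σ_t [0,0]: t=0:+1/1440 = 1/1440; (3j)²=7/165 [(1 4 5; 0 2 -2)], sign=-1
I_A²/I_B² = (4/55)/(7/165) = 12/7

12/7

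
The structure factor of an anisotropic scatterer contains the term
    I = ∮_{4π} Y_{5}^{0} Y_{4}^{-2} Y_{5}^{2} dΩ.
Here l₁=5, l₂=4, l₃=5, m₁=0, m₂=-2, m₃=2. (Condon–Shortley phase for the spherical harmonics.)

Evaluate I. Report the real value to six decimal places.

Rules hold: Σm=0, L=14 even, 1≤5≤9.
N = 11·9·11 = 1089
Δ = 4!·6!·4!/15! = 1/3153150
Racah Σ t=0..4: t=0:+1/69120 t=1:−1/1728 t=2:+1/576 t=3:−1/1728 t=4:+1/69120 = 7/11520
⇒ 3j(5 4 5; 0 0 0)² = 2/143, sgn -1
Racah Σ t=0..2: t=0:+1/11520 t=1:−1/1728 t=2:+1/3456 = -7/34560
⇒ 3j(5 4 5; 0 -2 2)² = 7/858, sgn +1
4πI² = N·(3j₀)²·(3jₘ)² = 21/169
I = -1·√(0.12426/4π) = -0.09944006

-0.099440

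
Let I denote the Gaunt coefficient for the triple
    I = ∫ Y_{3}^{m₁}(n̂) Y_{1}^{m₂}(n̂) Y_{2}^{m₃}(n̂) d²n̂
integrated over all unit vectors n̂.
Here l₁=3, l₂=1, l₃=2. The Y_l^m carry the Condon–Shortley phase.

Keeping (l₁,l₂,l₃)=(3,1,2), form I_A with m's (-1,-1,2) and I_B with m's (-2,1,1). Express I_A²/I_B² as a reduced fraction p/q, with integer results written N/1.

Shared (l₁,l₂,l₃)=(3,1,2): N and (l;000)² cancel in I_A²/I_B².
A: Δ = 2!·4!·0!/7! = 1/105; Racah Σ t=0..0: t=0:+1/48 = 1/48; ⇒ 3j(3 1 2; -1 -1 2)² = 1/105, sgn +1
B: Δ = 2!·4!·0!/7! = 1/105; Racah Σ t=2..2: t=2:+1/12 = 1/12; ⇒ 3j(3 1 2; -2 1 1)² = 2/21, sgn -1
I_A²/I_B² = (1/105)/(2/21) = 1/10

1/10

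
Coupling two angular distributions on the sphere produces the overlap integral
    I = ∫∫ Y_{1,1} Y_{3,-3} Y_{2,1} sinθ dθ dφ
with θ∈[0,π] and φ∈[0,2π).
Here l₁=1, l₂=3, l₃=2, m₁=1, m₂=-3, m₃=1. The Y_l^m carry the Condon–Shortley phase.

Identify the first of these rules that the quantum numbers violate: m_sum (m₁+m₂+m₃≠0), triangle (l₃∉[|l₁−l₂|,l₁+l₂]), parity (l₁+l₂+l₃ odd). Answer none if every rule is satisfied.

azimuthal sum: 1 − 3 + 1 = -1  ✗
2 ≤ 2 ≤ 4 (triangle on l)
L = 1 + 3 + 2 = 6 (even)

m_sum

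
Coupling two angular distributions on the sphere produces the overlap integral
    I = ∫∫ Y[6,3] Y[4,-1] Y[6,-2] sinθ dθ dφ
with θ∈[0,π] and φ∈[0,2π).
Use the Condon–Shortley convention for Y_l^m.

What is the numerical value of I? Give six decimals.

-0.131554

Checks pass: Σm=0; 16 even; l₃=6∈[2,10].
(2·6+1)(2·4+1)(2·6+1) = 1521
Δ: 4! 8! 4! / 17! → 1/15315300
sum: t=0:+1/829440 t=1:−1/25920 t=2:+1/9216 t=3:−1/25920 t=4:+1/829440 = 7/207360
3j²(6 4 6; 0 0 0) = Δ·Π!·Σ² = 28/2431  (sign +1)
sum: t=0:+1/103680 t=1:−1/34560 t=2:+1/120960 t=3:−1/5806080 = -13/1161216
3j²(6 4 6; 3 -1 -2) = Δ·Π!·Σ² = 65/5236  (sign -1)
combine: 4πI² = 1521·28/2431·65/5236 = 7605/34969
take √, sign -1: I = -0.13155370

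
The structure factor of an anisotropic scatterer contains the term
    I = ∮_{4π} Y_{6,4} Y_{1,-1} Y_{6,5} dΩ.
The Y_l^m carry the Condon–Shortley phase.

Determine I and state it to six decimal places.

0.000000

m-sum = 4 − 1 + 5 = 8 ≠ 0 ⇒ I = 0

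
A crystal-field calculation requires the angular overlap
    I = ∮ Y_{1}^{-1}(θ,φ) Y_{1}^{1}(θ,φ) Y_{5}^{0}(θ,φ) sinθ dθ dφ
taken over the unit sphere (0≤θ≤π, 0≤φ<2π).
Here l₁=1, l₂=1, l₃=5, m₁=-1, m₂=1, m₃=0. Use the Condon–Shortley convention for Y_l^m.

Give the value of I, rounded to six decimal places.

0.000000

triangle: need 0≤l₃≤2, have 5; I=0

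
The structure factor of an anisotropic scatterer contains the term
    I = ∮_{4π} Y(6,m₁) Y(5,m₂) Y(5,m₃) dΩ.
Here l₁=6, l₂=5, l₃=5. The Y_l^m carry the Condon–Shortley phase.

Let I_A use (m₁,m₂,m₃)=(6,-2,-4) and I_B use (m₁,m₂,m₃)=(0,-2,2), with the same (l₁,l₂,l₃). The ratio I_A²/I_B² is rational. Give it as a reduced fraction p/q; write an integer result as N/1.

Shared (l₁,l₂,l₃)=(6,5,5): N and (l;000)² cancel in I_A²/I_B².
A: Δ = 6!·6!·4!/17! = 1/28588560; Racah Σ t=0..0: t=0:+1/3110400 = 1/3110400; ⇒ 3j(6 5 5; 6 -2 -4)² = 21/1105, sgn -1
B: Δ = 6!·6!·4!/17! = 1/28588560; Racah Σ t=0..3: t=0:+1/3110400 t=1:−1/57600 t=2:+1/13824 t=3:−1/31104 = 1/43200; ⇒ 3j(6 5 5; 0 -2 2)² = 108/12155, sgn -1
I_A²/I_B² = (21/1105)/(108/12155) = 77/36

77/36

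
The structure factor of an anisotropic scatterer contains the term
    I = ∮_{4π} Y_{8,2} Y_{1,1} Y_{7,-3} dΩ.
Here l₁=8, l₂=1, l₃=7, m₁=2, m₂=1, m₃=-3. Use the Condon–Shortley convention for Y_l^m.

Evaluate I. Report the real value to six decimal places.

0.118504

Rules hold: Σm=0, L=16 even, 7≤7≤9.
N = 17·3·15 = 765
Δ = 2!·14!·0!/17! = 1/2040
Racah Σ t=1..1: t=1:−1/25401600 = -1/25401600
⇒ 3j(8 1 7; 0 0 0)² = 8/255, sgn +1
Racah Σ t=2..2: t=2:+1/174182400 = 1/174182400
⇒ 3j(8 1 7; 2 1 -3)² = 1/136, sgn +1
4πI² = N·(3j₀)²·(3jₘ)² = 3/17
I = +1·√(0.176471/4π) = 0.11850352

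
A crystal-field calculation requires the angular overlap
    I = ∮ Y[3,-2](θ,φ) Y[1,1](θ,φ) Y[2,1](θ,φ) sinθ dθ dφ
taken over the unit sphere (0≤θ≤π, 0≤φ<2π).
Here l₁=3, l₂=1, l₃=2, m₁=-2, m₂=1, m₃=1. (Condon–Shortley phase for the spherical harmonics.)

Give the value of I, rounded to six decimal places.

0.261169

Rules hold: Σm=0, L=6 even, 2≤2≤4.
N = 7·3·5 = 105
Δ = 2!·4!·0!/7! = 1/105
Racah Σ t=1..1: t=1:−1/4 = -1/4
⇒ 3j(3 1 2; 0 0 0)² = 3/35, sgn -1
Racah Σ t=2..2: t=2:+1/12 = 1/12
⇒ 3j(3 1 2; -2 1 1)² = 2/21, sgn -1
4πI² = N·(3j₀)²·(3jₘ)² = 6/7
I = +1·√(0.857143/4π) = 0.26116903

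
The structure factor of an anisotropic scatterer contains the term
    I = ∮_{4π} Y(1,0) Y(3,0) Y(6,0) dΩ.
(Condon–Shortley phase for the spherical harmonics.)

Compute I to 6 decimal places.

l₃=6 ∉ [2,4] — triangle fails ⇒ I = 0

0.000000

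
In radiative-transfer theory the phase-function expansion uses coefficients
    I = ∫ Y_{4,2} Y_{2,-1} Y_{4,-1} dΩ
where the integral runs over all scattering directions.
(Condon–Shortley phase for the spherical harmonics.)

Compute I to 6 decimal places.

0.127700

Checks pass: Σm=0; 10 even; l₃=4∈[2,6].
(2·4+1)(2·2+1)(2·4+1) = 405
Δ: 2! 6! 2! / 11! → 1/13860
sum: t=0:+1/192 t=1:−1/36 t=2:+1/192 = -5/288
3j²(4 2 4; 0 0 0) = Δ·Π!·Σ² = 20/693  (sign -1)
sum: t=0:+1/96 t=1:−1/240 = 1/160
3j²(4 2 4; 2 -1 -1) = Δ·Π!·Σ² = 27/1540  (sign -1)
combine: 4πI² = 405·20/693·27/1540 = 1215/5929
take √, sign +1: I = 0.12770047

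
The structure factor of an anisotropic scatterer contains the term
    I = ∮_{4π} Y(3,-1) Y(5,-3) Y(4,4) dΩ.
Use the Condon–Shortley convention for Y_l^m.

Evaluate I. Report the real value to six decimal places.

0.169606

Rules hold: Σm=0, L=12 even, 2≤4≤8.
N = 7·11·9 = 693
Δ = 4!·2!·6!/13! = 1/180180
Racah Σ t=1..3: t=1:−1/576 t=2:+1/144 t=3:−1/576 = 1/288
⇒ 3j(3 5 4; 0 0 0)² = 20/1001, sgn +1
Racah Σ t=2..2: t=2:+1/5760 = 1/5760
⇒ 3j(3 5 4; -1 -3 4)² = 56/2145, sgn +1
4πI² = N·(3j₀)²·(3jₘ)² = 672/1859
I = +1·√(0.361485/4π) = 0.16960553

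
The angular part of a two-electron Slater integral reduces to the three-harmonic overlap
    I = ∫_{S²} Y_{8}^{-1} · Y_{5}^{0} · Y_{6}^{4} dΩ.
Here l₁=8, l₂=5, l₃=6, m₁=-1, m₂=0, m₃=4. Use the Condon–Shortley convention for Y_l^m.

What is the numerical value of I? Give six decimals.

m-sum = -1 + 0 + 4 = 3 ≠ 0 ⇒ I = 0

0.000000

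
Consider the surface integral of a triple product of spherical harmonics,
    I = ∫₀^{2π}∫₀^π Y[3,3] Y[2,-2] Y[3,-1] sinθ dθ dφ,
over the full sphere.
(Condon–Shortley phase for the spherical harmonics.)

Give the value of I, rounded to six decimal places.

Checks pass: Σm=0; 8 even; l₃=3∈[1,5].
(2·3+1)(2·2+1)(2·3+1) = 245
Δ: 2! 4! 2! / 9! → 1/3780
sum: t=0:+1/24 t=1:−1/4 t=2:+1/24 = -1/6
3j²(3 2 3; 0 0 0) = Δ·Π!·Σ² = 4/105  (sign +1)
sum: t=0:+1/96 = 1/96
3j²(3 2 3; 3 -2 -1) = Δ·Π!·Σ² = 1/42  (sign +1)
combine: 4πI² = 245·4/105·1/42 = 2/9
take √, sign +1: I = 0.13298076

0.132981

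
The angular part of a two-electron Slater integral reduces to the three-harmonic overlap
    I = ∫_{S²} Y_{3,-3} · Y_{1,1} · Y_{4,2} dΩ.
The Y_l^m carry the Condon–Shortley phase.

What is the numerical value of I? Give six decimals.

Checks pass: Σm=0; 8 even; l₃=4∈[2,4].
(2·3+1)(2·1+1)(2·4+1) = 189
Δ: 0! 6! 2! / 9! → 1/252
sum: t=0:+1/36 = 1/36
3j²(3 1 4; 0 0 0) = Δ·Π!·Σ² = 4/63  (sign +1)
sum: t=0:+1/1440 = 1/1440
3j²(3 1 4; -3 1 2) = Δ·Π!·Σ² = 1/252  (sign +1)
combine: 4πI² = 189·4/63·1/252 = 1/21
take √, sign +1: I = 0.06155813

0.061558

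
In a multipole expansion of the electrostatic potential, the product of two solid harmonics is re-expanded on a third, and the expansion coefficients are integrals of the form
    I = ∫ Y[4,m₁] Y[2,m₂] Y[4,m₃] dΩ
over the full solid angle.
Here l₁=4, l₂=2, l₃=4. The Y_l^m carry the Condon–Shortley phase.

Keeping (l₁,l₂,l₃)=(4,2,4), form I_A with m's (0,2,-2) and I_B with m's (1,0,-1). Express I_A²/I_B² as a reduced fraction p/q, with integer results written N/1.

540/289

Same 4,2,4: normalisation and zero-m 3j drop out of the ratio.
A: Δ: 2! 6! 2! / 11! → 1/13860; sum: t=2:+1/192 = 1/192; 3j²(4 2 4; 0 2 -2) = Δ·Π!·Σ² = 3/77  (sign +1)
B: Δ: 2! 6! 2! / 11! → 1/13860; sum: t=0:+1/144 t=1:−1/48 t=2:+1/480 = -17/1440; 3j²(4 2 4; 1 0 -1) = Δ·Π!·Σ² = 289/13860  (sign +1)
I_A²/I_B² = (3/77)/(289/13860) = 540/289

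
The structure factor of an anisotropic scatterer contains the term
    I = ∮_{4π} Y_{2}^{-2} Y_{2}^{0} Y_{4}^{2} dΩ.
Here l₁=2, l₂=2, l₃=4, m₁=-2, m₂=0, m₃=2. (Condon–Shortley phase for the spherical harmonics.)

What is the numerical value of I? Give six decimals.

Rules hold: Σm=0, L=8 even, 0≤4≤4.
N = 5·5·9 = 225
Δ = 0!·4!·4!/9! = 1/630
Racah Σ t=0..0: t=0:+1/16 = 1/16
⇒ 3j(2 2 4; 0 0 0)² = 2/35, sgn +1
Racah Σ t=0..0: t=0:+1/96 = 1/96
⇒ 3j(2 2 4; -2 0 2)² = 1/42, sgn +1
4πI² = N·(3j₀)²·(3jₘ)² = 15/49
I = +1·√(0.306122/4π) = 0.15607835

0.156078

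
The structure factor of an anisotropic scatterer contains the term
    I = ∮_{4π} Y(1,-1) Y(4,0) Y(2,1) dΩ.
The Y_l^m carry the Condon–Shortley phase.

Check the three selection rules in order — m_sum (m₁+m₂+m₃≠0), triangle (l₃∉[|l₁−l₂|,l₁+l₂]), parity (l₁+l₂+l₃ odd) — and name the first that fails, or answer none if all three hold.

triangle

azimuthal sum: -1 + 0 + 1 = 0  ✓
3 ≤ 2 ≤ 5 (triangle on l)  ✗
L = 1 + 4 + 2 = 7 (odd)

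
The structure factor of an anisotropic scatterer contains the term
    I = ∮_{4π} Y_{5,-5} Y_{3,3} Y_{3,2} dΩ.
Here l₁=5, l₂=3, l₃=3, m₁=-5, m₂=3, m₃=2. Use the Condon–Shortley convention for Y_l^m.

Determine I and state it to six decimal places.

Σlᵢ=11 odd — θ-integrand is odd under cosθ→−cosθ; I=0

0.000000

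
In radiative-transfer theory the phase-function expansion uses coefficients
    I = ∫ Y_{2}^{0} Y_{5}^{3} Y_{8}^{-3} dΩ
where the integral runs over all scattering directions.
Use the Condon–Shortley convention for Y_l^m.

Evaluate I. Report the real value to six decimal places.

0.000000

|2−5|≤8≤2+5 violated ⇒ I = 0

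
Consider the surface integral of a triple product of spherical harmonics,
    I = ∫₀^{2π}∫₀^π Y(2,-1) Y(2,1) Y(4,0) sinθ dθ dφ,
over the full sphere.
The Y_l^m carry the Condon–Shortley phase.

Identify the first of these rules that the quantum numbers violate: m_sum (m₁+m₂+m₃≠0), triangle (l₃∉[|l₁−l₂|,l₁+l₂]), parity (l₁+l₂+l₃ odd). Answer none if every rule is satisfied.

none

Σmᵢ = 0  ✓
l₃∈[|l₁−l₂|,l₁+l₂]=[0,4], have l₃=4  ✓
Σlᵢ = 8 ⇒ even  ✓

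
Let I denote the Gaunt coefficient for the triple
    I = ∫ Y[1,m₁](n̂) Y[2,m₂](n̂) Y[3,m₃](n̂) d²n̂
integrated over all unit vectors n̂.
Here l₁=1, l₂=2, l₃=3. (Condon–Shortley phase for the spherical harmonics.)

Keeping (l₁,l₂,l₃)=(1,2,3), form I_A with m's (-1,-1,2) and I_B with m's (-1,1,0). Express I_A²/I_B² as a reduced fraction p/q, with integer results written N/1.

10/3

l's match ⇒ only the (l;m) 3-j factors differ between A and B.
A: triangle coeff Δ(1,2,3) = 1/105; Σ_t [0,0]: t=0:+1/12 = 1/12; (3j)²=2/21 [(1 2 3; -1 -1 2)], sign=-1
B: triangle coeff Δ(1,2,3) = 1/105; Σ_t [0,0]: t=0:+1/12 = 1/12; (3j)²=1/35 [(1 2 3; -1 1 0)], sign=-1
I_A²/I_B² = (2/21)/(1/35) = 10/3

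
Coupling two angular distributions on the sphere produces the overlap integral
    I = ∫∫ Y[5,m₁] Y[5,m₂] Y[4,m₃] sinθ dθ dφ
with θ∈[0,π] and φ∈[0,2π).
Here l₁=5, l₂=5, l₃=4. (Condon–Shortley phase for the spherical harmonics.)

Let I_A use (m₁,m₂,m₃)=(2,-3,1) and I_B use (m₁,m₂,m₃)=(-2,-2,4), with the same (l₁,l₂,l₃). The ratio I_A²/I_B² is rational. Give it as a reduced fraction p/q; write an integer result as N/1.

3/7

l's match ⇒ only the (l;m) 3-j factors differ between A and B.
A: triangle coeff Δ(5,5,4) = 1/3153150; Σ_t [0,2]: t=0:+1/17280 t=1:−1/2880 t=2:+1/6912 = -1/6912; (3j)²=5/429 [(5 5 4; 2 -3 1)], sign=+1
B: triangle coeff Δ(5,5,4) = 1/3153150; Σ_t [3,3]: t=3:−1/20736 = -1/20736; (3j)²=35/1287 [(5 5 4; -2 -2 4)], sign=-1
I_A²/I_B² = (5/429)/(35/1287) = 3/7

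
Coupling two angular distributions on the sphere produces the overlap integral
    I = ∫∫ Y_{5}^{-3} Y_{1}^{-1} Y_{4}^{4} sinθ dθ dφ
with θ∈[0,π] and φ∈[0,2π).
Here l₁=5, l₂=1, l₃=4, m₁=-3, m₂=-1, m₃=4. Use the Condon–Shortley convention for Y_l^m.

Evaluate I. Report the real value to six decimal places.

Checks pass: Σm=0; 10 even; l₃=4∈[4,6].
(2·5+1)(2·1+1)(2·4+1) = 297
Δ: 2! 8! 0! / 11! → 1/495
sum: t=1:−1/576 = -1/576
3j²(5 1 4; 0 0 0) = Δ·Π!·Σ² = 5/99  (sign -1)
sum: t=0:+1/80640 = 1/80640
3j²(5 1 4; -3 -1 4) = Δ·Π!·Σ² = 1/495  (sign +1)
combine: 4πI² = 297·5/99·1/495 = 1/33
take √, sign -1: I = -0.04910640

-0.049106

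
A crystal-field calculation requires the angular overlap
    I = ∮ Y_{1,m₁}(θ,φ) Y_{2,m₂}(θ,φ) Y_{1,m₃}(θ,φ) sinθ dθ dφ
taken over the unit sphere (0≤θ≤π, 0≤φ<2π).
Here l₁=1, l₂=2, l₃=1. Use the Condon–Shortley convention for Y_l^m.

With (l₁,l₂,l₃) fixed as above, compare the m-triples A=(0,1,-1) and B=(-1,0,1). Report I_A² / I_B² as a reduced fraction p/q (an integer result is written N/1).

3/1

Shared (l₁,l₂,l₃)=(1,2,1): N and (l;000)² cancel in I_A²/I_B².
A: Δ = 2!·0!·2!/5! = 1/30; Racah Σ t=1..1: t=1:−1/2 = -1/2; ⇒ 3j(1 2 1; 0 1 -1)² = 1/10, sgn -1
B: Δ = 2!·0!·2!/5! = 1/30; Racah Σ t=2..2: t=2:+1/4 = 1/4; ⇒ 3j(1 2 1; -1 0 1)² = 1/30, sgn +1
I_A²/I_B² = (1/10)/(1/30) = 3/1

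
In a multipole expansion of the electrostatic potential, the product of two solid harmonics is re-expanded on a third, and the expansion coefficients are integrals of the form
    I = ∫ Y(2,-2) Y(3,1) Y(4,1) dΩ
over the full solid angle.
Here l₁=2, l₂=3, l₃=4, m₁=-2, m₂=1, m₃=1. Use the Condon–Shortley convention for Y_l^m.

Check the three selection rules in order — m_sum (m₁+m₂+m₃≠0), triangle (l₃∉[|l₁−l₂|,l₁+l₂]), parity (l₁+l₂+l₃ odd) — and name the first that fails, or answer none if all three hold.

m₁+m₂+m₃ = -2 + 1 + 1 = 0  ✓
triangle: |2−3|=1 ≤ l₃=4 ≤ 2+3=5  ✓
parity: l₁+l₂+l₃ = 9 is odd  ✗

parity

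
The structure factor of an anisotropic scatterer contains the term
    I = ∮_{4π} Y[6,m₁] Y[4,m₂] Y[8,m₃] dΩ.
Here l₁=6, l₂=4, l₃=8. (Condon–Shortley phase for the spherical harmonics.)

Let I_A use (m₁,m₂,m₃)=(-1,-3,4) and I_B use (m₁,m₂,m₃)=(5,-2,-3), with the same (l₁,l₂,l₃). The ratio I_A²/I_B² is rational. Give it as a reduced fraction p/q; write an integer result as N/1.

Shared (l₁,l₂,l₃)=(6,4,8): N and (l;000)² cancel in I_A²/I_B².
A: Δ = 2!·10!·6!/19! = 1/23279256; Racah Σ t=0..1: t=0:+1/7257600 t=1:−1/12441600 = 1/17418240; ⇒ 3j(6 4 8; -1 -3 4)² = 125/25194, sgn +1
B: Δ = 2!·10!·6!/19! = 1/23279256; Racah Σ t=0..1: t=0:+1/34836480 t=1:−1/435456000 = 23/870912000; ⇒ 3j(6 4 8; 5 -2 -3)² = 5819/705432, sgn -1
I_A²/I_B² = (125/25194)/(5819/705432) = 3500/5819

3500/5819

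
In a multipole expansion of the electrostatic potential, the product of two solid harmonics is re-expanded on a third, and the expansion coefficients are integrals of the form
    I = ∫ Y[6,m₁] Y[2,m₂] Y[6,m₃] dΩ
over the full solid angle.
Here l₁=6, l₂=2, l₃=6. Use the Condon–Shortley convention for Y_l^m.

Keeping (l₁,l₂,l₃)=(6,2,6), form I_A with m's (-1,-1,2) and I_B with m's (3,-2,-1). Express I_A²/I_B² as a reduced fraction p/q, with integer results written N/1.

1/4

Shared (l₁,l₂,l₃)=(6,2,6): N and (l;000)² cancel in I_A²/I_B².
A: Δ = 2!·10!·2!/15! = 1/90090; Racah Σ t=0..1: t=0:+1/60480 t=1:−1/34560 = -1/80640; ⇒ 3j(6 2 6; -1 -1 2)² = 6/1001, sgn -1
B: Δ = 2!·10!·2!/15! = 1/90090; Racah Σ t=0..0: t=0:+1/120960 = 1/120960; ⇒ 3j(6 2 6; 3 -2 -1)² = 24/1001, sgn -1
I_A²/I_B² = (6/1001)/(24/1001) = 1/4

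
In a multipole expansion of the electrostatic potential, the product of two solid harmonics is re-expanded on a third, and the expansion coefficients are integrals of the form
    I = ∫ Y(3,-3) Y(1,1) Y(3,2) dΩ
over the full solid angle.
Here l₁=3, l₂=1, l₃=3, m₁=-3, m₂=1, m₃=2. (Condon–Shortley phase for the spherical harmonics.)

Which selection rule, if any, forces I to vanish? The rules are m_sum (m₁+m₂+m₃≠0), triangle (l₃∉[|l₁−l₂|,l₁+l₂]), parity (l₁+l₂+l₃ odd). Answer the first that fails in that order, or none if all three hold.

parity

m₁+m₂+m₃ = -3 + 1 + 2 = 0  ✓
triangle: |3−1|=2 ≤ l₃=3 ≤ 3+1=4  ✓
parity: l₁+l₂+l₃ = 7 is odd  ✗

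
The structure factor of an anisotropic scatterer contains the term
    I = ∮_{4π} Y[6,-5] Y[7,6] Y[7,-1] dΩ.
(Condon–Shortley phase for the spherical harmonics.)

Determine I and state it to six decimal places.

0.141500

m-sum 0 ✓  L=20 even ✓  1≤7≤13 ✓
Π(2lᵢ+1) = 13×15×15 = 2925
triangle coeff Δ(6,7,7) = 1/2444321880
Σ_t [0,6]: t=0:+1/2612736000 t=1:−1/20736000 t=2:+1/1658880 t=3:−1/746496 t=4:+1/1658880 t=5:−1/20736000 t=6:+1/2612736000 = -1/4354560
(3j)²=1000/138567 [(6 7 7; 0 0 0)], sign=+1
Σ_t [5,6]: t=5:−1/3483648000 t=6:+1/435456000 = 1/497664000
(3j)²=77/6460 [(6 7 7; -5 6 -1)], sign=+1
⇒ 4πI² = 26250/104329
I = (+1)√(26250/104329/(4π)) = 0.14150025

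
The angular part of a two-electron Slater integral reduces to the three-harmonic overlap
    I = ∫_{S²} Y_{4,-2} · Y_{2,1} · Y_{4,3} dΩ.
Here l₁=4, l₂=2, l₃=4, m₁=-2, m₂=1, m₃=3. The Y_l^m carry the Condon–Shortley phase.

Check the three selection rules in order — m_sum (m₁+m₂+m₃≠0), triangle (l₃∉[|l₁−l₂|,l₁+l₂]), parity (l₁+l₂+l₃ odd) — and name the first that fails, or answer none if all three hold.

Σmᵢ = 2  ✗
l₃∈[|l₁−l₂|,l₁+l₂]=[2,6], have l₃=4
Σlᵢ = 10 ⇒ even

m_sum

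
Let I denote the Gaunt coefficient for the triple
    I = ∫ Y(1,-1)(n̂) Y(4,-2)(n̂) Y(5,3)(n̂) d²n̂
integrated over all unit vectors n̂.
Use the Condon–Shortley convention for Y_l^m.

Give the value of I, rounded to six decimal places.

Checks pass: Σm=0; 10 even; l₃=5∈[3,5].
(2·1+1)(2·4+1)(2·5+1) = 297
Δ: 0! 2! 8! / 11! → 1/495
sum: t=0:+1/576 = 1/576
3j²(1 4 5; 0 0 0) = Δ·Π!·Σ² = 5/99  (sign -1)
sum: t=0:+1/2880 = 1/2880
3j²(1 4 5; -1 -2 3) = Δ·Π!·Σ² = 28/495  (sign +1)
combine: 4πI² = 297·5/99·28/495 = 28/33
take √, sign -1: I = -0.25984664

-0.259847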